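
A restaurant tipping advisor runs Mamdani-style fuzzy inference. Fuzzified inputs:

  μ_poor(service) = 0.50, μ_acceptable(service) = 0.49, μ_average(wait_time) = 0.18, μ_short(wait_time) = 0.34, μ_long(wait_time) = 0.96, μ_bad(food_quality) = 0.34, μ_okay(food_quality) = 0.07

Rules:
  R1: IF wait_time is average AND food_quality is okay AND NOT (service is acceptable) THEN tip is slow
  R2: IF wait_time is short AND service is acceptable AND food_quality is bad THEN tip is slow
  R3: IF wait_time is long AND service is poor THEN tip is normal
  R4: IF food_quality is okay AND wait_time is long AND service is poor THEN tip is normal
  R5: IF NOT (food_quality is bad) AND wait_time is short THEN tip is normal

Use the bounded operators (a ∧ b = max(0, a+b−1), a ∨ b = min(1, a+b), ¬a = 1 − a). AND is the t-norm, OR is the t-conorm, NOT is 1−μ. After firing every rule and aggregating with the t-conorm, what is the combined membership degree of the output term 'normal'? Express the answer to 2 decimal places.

0.46

R1: average=0.18, okay=0.07, ¬acceptable=1−0.49=0.51; AND[max(0, a+b−1)] → w = 0.00
R2: short=0.34, acceptable=0.49, bad=0.34; AND[max(0, a+b−1)] → w = 0.00
R3: long=0.96, poor=0.50; AND[max(0, a+b−1)] → w = 0.46
R4: okay=0.07, long=0.96, poor=0.50; AND[max(0, a+b−1)] → w = 0.00
R5: ¬bad=1−0.34=0.66, short=0.34; AND[max(0, a+b−1)] → w = 0.00
Rules with consequent 'normal': {R3, R4, R5} → strengths 0.46, 0.00, 0.00
Aggregate via t-conorm [min(1, a+b)]: 0.46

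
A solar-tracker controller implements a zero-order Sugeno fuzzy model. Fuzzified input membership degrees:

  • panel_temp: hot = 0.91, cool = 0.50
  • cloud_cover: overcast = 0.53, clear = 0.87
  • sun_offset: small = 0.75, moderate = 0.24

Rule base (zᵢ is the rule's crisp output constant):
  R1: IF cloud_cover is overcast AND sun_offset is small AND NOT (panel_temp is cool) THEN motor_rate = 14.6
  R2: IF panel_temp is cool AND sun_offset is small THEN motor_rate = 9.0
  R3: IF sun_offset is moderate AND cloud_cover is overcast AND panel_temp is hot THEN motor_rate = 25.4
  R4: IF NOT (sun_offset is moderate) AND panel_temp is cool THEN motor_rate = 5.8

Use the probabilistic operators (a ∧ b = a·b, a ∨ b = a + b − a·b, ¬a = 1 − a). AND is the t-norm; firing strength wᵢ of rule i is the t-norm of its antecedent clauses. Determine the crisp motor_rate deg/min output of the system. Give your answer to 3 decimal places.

R1 (z=14.6): overcast=0.53, small=0.75, ¬cool=1−0.50=0.50; AND[a·b] → w = 0.1988
R2 (z=9.0): cool=0.50, small=0.75; AND[a·b] → w = 0.3750
R3 (z=25.4): moderate=0.24, overcast=0.53, hot=0.91; AND[a·b] → w = 0.1158
R4 (z=5.8): ¬moderate=1−0.24=0.76, cool=0.50; AND[a·b] → w = 0.3800
Weighted average = (0.1988·14.6 + 0.3750·9.0 + 0.1158·25.4 + 0.3800·5.8) / (0.1988 + 0.3750 + 0.1158 + 0.3800)
  = 11.4209 / 1.0695 = 10.679

10.679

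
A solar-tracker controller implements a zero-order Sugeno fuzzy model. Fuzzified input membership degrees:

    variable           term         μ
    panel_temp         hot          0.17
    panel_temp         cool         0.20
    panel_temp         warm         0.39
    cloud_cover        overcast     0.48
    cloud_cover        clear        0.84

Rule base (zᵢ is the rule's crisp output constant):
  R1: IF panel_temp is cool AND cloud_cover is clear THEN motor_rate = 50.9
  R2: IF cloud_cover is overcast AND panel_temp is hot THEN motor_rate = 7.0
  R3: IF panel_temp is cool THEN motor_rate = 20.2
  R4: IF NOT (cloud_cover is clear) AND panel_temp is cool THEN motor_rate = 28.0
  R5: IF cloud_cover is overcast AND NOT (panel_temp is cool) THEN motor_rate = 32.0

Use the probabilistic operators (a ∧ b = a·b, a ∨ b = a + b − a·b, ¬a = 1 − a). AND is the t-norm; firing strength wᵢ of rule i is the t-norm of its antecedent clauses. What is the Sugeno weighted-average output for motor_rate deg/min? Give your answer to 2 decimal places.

30.44

R1 (z=50.9): cool=0.20, clear=0.84; AND[a·b] → w = 0.1680
R2 (z=7.0): overcast=0.48, hot=0.17; AND[a·b] → w = 0.0816
R3 (z=20.2): cool=0.20 → w = 0.2000
R4 (z=28.0): ¬clear=1−0.84=0.16, cool=0.20; AND[a·b] → w = 0.0320
R5 (z=32.0): overcast=0.48, ¬cool=1−0.20=0.80; AND[a·b] → w = 0.3840
Weighted average = (0.1680·50.9 + 0.0816·7.0 + 0.2000·20.2 + 0.0320·28.0 + 0.3840·32.0) / (0.1680 + 0.0816 + 0.2000 + 0.0320 + 0.3840)
  = 26.3464 / 0.8656 = 30.44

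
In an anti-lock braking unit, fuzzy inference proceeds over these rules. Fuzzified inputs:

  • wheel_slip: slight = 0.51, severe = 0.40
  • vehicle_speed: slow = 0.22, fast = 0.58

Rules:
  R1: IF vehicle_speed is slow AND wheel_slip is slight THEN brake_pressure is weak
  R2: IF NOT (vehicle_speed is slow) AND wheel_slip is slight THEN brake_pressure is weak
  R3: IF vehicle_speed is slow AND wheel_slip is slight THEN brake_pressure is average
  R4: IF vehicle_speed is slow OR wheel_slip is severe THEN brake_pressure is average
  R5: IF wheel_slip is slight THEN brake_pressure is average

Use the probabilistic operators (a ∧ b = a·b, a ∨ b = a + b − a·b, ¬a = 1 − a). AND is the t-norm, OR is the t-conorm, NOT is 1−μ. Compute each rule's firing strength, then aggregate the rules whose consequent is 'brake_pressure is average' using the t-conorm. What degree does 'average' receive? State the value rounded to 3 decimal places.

0.796

R1: slow=0.22, slight=0.51; AND[a·b] → w = 0.1122
R2: ¬slow=1−0.22=0.78, slight=0.51; AND[a·b] → w = 0.3978
R3: slow=0.22, slight=0.51; AND[a·b] → w = 0.1122
R4: slow=0.22, severe=0.40; OR[a + b − a·b] → w = 0.5320
R5: slight=0.51 → w = 0.5100
Rules with consequent 'average': {R3, R4, R5} → strengths 0.1122, 0.5320, 0.5100
Aggregate via t-conorm [a + b − a·b]: 0.7964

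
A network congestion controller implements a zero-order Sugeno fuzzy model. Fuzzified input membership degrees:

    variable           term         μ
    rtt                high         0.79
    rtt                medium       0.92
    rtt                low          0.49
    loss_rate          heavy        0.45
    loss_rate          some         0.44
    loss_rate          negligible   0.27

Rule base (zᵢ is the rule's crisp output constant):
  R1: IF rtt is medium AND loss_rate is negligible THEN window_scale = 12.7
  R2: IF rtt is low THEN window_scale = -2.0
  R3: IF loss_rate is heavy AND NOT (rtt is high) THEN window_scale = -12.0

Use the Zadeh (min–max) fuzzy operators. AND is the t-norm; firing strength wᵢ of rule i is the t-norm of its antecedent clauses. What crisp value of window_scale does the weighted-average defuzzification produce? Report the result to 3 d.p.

R1 (z=12.7): medium=0.92, negligible=0.27; AND[min(a, b)] → w = 0.27
R2 (z=-2.0): low=0.49 → w = 0.49
R3 (z=-12.0): heavy=0.45, ¬high=1−0.79=0.21; AND[min(a, b)] → w = 0.21
Weighted average = (0.27·12.7 + 0.49·-2.0 + 0.21·-12.0) / (0.27 + 0.49 + 0.21)
  = -0.0710 / 0.9700 = -0.073

-0.073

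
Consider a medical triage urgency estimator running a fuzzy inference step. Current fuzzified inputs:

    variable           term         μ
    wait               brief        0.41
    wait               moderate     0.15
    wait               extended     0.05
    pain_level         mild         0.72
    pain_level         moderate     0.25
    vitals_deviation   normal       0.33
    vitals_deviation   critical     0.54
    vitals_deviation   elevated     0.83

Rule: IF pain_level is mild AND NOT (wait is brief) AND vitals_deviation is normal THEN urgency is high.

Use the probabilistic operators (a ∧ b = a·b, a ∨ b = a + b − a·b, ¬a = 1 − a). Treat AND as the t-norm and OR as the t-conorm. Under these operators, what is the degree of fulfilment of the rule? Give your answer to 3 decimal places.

0.140

firing strength: mild=0.72, ¬brief=1−0.41=0.59, normal=0.33; AND[a·b] → w = 0.1402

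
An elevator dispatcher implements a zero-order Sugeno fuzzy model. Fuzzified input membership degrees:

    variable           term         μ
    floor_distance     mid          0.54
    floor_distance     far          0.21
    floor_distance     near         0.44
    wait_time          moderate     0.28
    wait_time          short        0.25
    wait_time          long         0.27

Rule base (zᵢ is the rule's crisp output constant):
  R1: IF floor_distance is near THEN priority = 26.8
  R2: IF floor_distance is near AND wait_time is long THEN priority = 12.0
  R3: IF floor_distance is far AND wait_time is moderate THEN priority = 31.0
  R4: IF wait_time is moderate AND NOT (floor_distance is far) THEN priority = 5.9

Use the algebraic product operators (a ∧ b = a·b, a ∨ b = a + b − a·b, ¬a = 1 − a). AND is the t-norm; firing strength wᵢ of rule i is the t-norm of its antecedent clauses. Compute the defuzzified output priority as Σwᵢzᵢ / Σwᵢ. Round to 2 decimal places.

19.49

R1 (z=26.8): near=0.44 → w = 0.4400
R2 (z=12.0): near=0.44, long=0.27; AND[a·b] → w = 0.1188
R3 (z=31.0): far=0.21, moderate=0.28; AND[a·b] → w = 0.0588
R4 (z=5.9): moderate=0.28, ¬far=1−0.21=0.79; AND[a·b] → w = 0.2212
Weighted average = (0.4400·26.8 + 0.1188·12.0 + 0.0588·31.0 + 0.2212·5.9) / (0.4400 + 0.1188 + 0.0588 + 0.2212)
  = 16.3455 / 0.8388 = 19.49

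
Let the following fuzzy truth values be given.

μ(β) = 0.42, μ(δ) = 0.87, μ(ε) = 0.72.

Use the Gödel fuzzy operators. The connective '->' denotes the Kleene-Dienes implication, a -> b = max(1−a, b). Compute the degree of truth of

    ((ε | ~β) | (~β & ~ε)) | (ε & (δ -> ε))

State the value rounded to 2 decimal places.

0.72

~β = 1 − 0.42 = 0.58
ε | ~β = max(a, b) on (0.72, 0.58) = 0.72
~β = 1 − 0.42 = 0.58
~ε = 1 − 0.72 = 0.28
~β & ~ε = min(a, b) on (0.58, 0.28) = 0.28
(ε | ~β) | (~β & ~ε) = max(a, b) on (0.72, 0.28) = 0.72
δ -> ε  [Kleene-Dienes: max(1−a, b)] with a=0.87, b=0.72 → 0.72
ε & (δ -> ε) = min(a, b) on (0.72, 0.72) = 0.72
((ε | ~β) | (~β & ~ε)) | (ε & (δ -> ε)) = max(a, b) on (0.72, 0.72) = 0.72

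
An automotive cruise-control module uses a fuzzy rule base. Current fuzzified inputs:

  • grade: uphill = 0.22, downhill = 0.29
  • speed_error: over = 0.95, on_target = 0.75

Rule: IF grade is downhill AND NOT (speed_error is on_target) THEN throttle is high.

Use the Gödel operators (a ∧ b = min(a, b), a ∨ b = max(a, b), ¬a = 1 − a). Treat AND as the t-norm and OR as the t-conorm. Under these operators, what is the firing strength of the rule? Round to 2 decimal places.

0.25

firing strength: downhill=0.29, ¬on_target=1−0.75=0.25; AND[min(a, b)] → w = 0.25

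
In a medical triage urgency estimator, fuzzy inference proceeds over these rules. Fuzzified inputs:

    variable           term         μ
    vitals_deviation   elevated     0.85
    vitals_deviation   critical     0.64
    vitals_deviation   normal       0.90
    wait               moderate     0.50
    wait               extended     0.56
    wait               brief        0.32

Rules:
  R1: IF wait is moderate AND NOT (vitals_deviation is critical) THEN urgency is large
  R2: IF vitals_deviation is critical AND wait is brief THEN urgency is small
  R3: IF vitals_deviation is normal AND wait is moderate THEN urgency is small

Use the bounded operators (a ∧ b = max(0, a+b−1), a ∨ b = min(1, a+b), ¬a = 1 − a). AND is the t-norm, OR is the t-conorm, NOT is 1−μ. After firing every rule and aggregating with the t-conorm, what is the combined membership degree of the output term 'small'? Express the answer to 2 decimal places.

R1: moderate=0.50, ¬critical=1−0.64=0.36; AND[max(0, a+b−1)] → w = 0.00
R2: critical=0.64, brief=0.32; AND[max(0, a+b−1)] → w = 0.00
R3: normal=0.90, moderate=0.50; AND[max(0, a+b−1)] → w = 0.40
Rules with consequent 'small': {R2, R3} → strengths 0.00, 0.40
Aggregate via t-conorm [min(1, a+b)]: 0.40

0.40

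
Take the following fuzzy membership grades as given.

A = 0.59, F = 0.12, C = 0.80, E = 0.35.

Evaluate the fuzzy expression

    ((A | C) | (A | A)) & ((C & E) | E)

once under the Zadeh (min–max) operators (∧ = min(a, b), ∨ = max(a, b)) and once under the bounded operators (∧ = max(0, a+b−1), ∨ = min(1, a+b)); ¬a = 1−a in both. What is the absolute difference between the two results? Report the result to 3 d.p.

Under Zadeh (min–max):
  A | C = max(a, b) on (0.59, 0.80) = 0.80
  A | A = max(a, b) on (0.59, 0.59) = 0.59
  (A | C) | (A | A) = max(a, b) on (0.80, 0.59) = 0.80
  C & E = min(a, b) on (0.80, 0.35) = 0.35
  (C & E) | E = max(a, b) on (0.35, 0.35) = 0.35
  ((A | C) | (A | A)) & ((C & E) | E) = min(a, b) on (0.80, 0.35) = 0.35
  → value = 0.3500
Under bounded:
  A | C = min(1, a+b) on (0.59, 0.80) = 1.00
  A | A = min(1, a+b) on (0.59, 0.59) = 1.00
  (A | C) | (A | A) = min(1, a+b) on (1.00, 1.00) = 1.00
  C & E = max(0, a+b−1) on (0.80, 0.35) = 0.15
  (C & E) | E = min(1, a+b) on (0.15, 0.35) = 0.50
  ((A | C) | (A | A)) & ((C & E) | E) = max(0, a+b−1) on (1.00, 0.50) = 0.50
  → value = 0.5000
|0.3500 − 0.5000| = 0.150

0.150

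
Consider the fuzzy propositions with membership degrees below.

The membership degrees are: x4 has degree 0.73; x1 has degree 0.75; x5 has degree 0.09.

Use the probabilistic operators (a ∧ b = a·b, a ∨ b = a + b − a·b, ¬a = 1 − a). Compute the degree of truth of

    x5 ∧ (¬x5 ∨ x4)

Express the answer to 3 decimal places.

¬x5 = 1 − 0.0900 = 0.9100
¬x5 ∨ x4 = a + b − a·b on (0.9100, 0.7300) = 0.9757
x5 ∧ (¬x5 ∨ x4) = a·b on (0.0900, 0.9757) = 0.0878

0.088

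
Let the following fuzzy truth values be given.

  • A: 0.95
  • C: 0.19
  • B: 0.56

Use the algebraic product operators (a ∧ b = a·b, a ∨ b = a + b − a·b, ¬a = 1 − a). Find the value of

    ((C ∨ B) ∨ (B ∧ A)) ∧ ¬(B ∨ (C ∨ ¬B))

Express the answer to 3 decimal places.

0.166

C ∨ B = a + b − a·b on (0.1900, 0.5600) = 0.6436
B ∧ A = a·b on (0.5600, 0.9500) = 0.5320
(C ∨ B) ∨ (B ∧ A) = a + b − a·b on (0.6436, 0.5320) = 0.8332
¬B = 1 − 0.5600 = 0.4400
C ∨ ¬B = a + b − a·b on (0.1900, 0.4400) = 0.5464
B ∨ (C ∨ ¬B) = a + b − a·b on (0.5600, 0.5464) = 0.8004
¬(B ∨ (C ∨ ¬B)) = 1 − 0.8004 = 0.1996
((C ∨ B) ∨ (B ∧ A)) ∧ ¬(B ∨ (C ∨ ¬B)) = a·b on (0.8332, 0.1996) = 0.1663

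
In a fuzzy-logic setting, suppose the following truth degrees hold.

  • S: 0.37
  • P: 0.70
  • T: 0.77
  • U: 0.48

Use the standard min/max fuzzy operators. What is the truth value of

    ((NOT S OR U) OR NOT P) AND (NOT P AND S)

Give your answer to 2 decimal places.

0.30

NOT S = 1 − 0.37 = 0.63
NOT S OR U = max(a, b) on (0.63, 0.48) = 0.63
NOT P = 1 − 0.70 = 0.30
(NOT S OR U) OR NOT P = max(a, b) on (0.63, 0.30) = 0.63
NOT P = 1 − 0.70 = 0.30
NOT P AND S = min(a, b) on (0.30, 0.37) = 0.30
((NOT S OR U) OR NOT P) AND (NOT P AND S) = min(a, b) on (0.63, 0.30) = 0.30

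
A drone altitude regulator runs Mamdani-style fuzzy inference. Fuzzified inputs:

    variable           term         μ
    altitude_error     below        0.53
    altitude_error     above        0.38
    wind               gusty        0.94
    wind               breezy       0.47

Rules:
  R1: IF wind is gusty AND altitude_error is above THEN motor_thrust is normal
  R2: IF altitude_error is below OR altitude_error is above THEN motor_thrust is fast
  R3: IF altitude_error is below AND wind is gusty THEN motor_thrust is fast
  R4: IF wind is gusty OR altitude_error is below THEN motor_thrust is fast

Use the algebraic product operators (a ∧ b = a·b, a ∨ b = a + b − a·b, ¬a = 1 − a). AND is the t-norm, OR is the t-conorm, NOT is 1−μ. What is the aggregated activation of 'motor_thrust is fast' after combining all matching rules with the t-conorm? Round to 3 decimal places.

0.996

R1: gusty=0.94, above=0.38; AND[a·b] → w = 0.3572
R2: below=0.53, above=0.38; OR[a + b − a·b] → w = 0.7086
R3: below=0.53, gusty=0.94; AND[a·b] → w = 0.4982
R4: gusty=0.94, below=0.53; OR[a + b − a·b] → w = 0.9718
Rules with consequent 'fast': {R2, R3, R4} → strengths 0.7086, 0.4982, 0.9718
Aggregate via t-conorm [a + b − a·b]: 0.9959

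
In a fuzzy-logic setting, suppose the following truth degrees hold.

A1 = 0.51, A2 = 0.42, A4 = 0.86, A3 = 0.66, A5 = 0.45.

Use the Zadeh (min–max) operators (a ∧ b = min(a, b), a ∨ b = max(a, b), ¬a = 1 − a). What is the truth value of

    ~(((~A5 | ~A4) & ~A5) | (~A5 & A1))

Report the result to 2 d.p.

0.45

~A5 = 1 − 0.45 = 0.55
~A4 = 1 − 0.86 = 0.14
~A5 | ~A4 = max(a, b) on (0.55, 0.14) = 0.55
~A5 = 1 − 0.45 = 0.55
(~A5 | ~A4) & ~A5 = min(a, b) on (0.55, 0.55) = 0.55
~A5 = 1 − 0.45 = 0.55
~A5 & A1 = min(a, b) on (0.55, 0.51) = 0.51
((~A5 | ~A4) & ~A5) | (~A5 & A1) = max(a, b) on (0.55, 0.51) = 0.55
~(((~A5 | ~A4) & ~A5) | (~A5 & A1)) = 1 − 0.55 = 0.45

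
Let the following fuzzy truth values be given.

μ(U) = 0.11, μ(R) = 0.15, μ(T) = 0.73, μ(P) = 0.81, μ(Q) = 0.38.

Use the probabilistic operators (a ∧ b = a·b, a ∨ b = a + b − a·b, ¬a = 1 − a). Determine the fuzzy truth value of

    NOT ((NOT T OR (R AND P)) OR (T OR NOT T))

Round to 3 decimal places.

NOT T = 1 − 0.7300 = 0.2700
R AND P = a·b on (0.1500, 0.8100) = 0.1215
NOT T OR (R AND P) = a + b − a·b on (0.2700, 0.1215) = 0.3587
NOT T = 1 − 0.7300 = 0.2700
T OR NOT T = a + b − a·b on (0.7300, 0.2700) = 0.8029
(NOT T OR (R AND P)) OR (T OR NOT T) = a + b − a·b on (0.3587, 0.8029) = 0.8736
NOT ((NOT T OR (R AND P)) OR (T OR NOT T)) = 1 − 0.8736 = 0.1264

0.126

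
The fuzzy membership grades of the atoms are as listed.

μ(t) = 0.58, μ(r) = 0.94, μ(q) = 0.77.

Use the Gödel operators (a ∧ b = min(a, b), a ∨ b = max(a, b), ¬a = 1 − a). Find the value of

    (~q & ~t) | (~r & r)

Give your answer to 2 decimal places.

~q = 1 − 0.77 = 0.23
~t = 1 − 0.58 = 0.42
~q & ~t = min(a, b) on (0.23, 0.42) = 0.23
~r = 1 − 0.94 = 0.06
~r & r = min(a, b) on (0.06, 0.94) = 0.06
(~q & ~t) | (~r & r) = max(a, b) on (0.23, 0.06) = 0.23

0.23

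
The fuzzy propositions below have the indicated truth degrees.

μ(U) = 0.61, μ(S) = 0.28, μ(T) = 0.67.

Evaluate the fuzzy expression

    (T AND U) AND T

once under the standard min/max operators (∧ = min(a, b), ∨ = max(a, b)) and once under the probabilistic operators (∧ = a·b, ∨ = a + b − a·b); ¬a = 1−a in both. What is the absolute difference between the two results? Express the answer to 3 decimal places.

0.336

Under standard min/max:
  T AND U = min(a, b) on (0.67, 0.61) = 0.61
  (T AND U) AND T = min(a, b) on (0.61, 0.67) = 0.61
  → value = 0.6100
Under probabilistic:
  T AND U = a·b on (0.6700, 0.6100) = 0.4087
  (T AND U) AND T = a·b on (0.4087, 0.6700) = 0.2738
  → value = 0.2738
|0.6100 − 0.2738| = 0.336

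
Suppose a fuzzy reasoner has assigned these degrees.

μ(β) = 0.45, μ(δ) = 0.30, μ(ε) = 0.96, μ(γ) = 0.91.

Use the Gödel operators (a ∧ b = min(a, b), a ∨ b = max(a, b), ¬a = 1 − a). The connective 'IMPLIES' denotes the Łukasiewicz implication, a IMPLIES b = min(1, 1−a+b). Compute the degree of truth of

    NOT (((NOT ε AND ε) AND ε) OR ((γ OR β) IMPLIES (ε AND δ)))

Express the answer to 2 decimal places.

0.61

NOT ε = 1 − 0.96 = 0.04
NOT ε AND ε = min(a, b) on (0.04, 0.96) = 0.04
(NOT ε AND ε) AND ε = min(a, b) on (0.04, 0.96) = 0.04
γ OR β = max(a, b) on (0.91, 0.45) = 0.91
ε AND δ = min(a, b) on (0.96, 0.30) = 0.30
(γ OR β) IMPLIES (ε AND δ)  [Łukasiewicz: min(1, 1−a+b)] with a=0.91, b=0.30 → 0.39
((NOT ε AND ε) AND ε) OR ((γ OR β) IMPLIES (ε AND δ)) = max(a, b) on (0.04, 0.39) = 0.39
NOT (((NOT ε AND ε) AND ε) OR ((γ OR β) IMPLIES (ε AND δ))) = 1 − 0.39 = 0.61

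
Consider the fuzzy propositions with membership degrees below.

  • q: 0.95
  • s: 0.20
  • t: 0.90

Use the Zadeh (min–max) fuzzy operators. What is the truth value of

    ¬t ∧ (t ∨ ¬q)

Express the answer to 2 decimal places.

0.10

¬t = 1 − 0.90 = 0.10
¬q = 1 − 0.95 = 0.05
t ∨ ¬q = max(a, b) on (0.90, 0.05) = 0.90
¬t ∧ (t ∨ ¬q) = min(a, b) on (0.10, 0.90) = 0.10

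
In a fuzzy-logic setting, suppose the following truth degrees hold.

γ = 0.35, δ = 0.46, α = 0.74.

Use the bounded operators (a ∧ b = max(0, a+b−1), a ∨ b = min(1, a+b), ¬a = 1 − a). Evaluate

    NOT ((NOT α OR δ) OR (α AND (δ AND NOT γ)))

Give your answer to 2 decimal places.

NOT α = 1 − 0.74 = 0.26
NOT α OR δ = min(1, a+b) on (0.26, 0.46) = 0.72
NOT γ = 1 − 0.35 = 0.65
δ AND NOT γ = max(0, a+b−1) on (0.46, 0.65) = 0.11
α AND (δ AND NOT γ) = max(0, a+b−1) on (0.74, 0.11) = 0.00
(NOT α OR δ) OR (α AND (δ AND NOT γ)) = min(1, a+b) on (0.72, 0.00) = 0.72
NOT ((NOT α OR δ) OR (α AND (δ AND NOT γ))) = 1 − 0.72 = 0.28

0.28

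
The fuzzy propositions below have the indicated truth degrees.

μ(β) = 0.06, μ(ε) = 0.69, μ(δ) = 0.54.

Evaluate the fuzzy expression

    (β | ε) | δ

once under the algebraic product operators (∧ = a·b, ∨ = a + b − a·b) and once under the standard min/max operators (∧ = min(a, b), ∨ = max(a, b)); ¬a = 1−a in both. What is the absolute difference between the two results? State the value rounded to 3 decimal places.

Under algebraic product:
  β | ε = a + b − a·b on (0.0600, 0.6900) = 0.7086
  (β | ε) | δ = a + b − a·b on (0.7086, 0.5400) = 0.8660
  → value = 0.8660
Under standard min/max:
  β | ε = max(a, b) on (0.06, 0.69) = 0.69
  (β | ε) | δ = max(a, b) on (0.69, 0.54) = 0.69
  → value = 0.6900
|0.8660 − 0.6900| = 0.176

0.176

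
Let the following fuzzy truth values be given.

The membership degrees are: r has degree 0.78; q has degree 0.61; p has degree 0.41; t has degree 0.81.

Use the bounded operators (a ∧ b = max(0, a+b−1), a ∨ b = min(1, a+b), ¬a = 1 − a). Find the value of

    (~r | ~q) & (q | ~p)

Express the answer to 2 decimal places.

~r = 1 − 0.78 = 0.22
~q = 1 − 0.61 = 0.39
~r | ~q = min(1, a+b) on (0.22, 0.39) = 0.61
~p = 1 − 0.41 = 0.59
q | ~p = min(1, a+b) on (0.61, 0.59) = 1.00
(~r | ~q) & (q | ~p) = max(0, a+b−1) on (0.61, 1.00) = 0.61

0.61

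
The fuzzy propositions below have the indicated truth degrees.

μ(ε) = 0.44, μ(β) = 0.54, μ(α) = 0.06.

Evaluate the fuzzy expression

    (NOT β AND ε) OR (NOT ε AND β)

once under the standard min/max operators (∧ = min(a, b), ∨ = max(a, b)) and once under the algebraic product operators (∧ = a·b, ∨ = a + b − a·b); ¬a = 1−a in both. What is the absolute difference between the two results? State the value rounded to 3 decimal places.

Under standard min/max:
  NOT β = 1 − 0.54 = 0.46
  NOT β AND ε = min(a, b) on (0.46, 0.44) = 0.44
  NOT ε = 1 − 0.44 = 0.56
  NOT ε AND β = min(a, b) on (0.56, 0.54) = 0.54
  (NOT β AND ε) OR (NOT ε AND β) = max(a, b) on (0.44, 0.54) = 0.54
  → value = 0.5400
Under algebraic product:
  NOT β = 1 − 0.5400 = 0.4600
  NOT β AND ε = a·b on (0.4600, 0.4400) = 0.2024
  NOT ε = 1 − 0.4400 = 0.5600
  NOT ε AND β = a·b on (0.5600, 0.5400) = 0.3024
  (NOT β AND ε) OR (NOT ε AND β) = a + b − a·b on (0.2024, 0.3024) = 0.4436
  → value = 0.4436
|0.5400 − 0.4436| = 0.096

0.096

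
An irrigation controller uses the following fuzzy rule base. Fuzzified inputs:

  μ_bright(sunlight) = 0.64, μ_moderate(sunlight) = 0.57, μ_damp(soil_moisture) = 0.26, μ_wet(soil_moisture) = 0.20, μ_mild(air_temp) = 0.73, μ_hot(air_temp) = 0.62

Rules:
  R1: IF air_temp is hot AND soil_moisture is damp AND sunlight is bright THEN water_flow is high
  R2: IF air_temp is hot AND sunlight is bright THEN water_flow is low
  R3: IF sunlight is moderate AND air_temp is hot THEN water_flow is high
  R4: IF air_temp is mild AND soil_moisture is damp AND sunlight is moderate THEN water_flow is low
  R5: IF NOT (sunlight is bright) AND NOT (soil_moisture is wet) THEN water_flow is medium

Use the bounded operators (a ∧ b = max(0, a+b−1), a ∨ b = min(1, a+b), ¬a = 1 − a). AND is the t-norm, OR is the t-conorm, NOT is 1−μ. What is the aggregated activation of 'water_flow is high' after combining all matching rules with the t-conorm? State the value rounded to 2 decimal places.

0.19

R1: hot=0.62, damp=0.26, bright=0.64; AND[max(0, a+b−1)] → w = 0.00
R2: hot=0.62, bright=0.64; AND[max(0, a+b−1)] → w = 0.26
R3: moderate=0.57, hot=0.62; AND[max(0, a+b−1)] → w = 0.19
R4: mild=0.73, damp=0.26, moderate=0.57; AND[max(0, a+b−1)] → w = 0.00
R5: ¬bright=1−0.64=0.36, ¬wet=1−0.20=0.80; AND[max(0, a+b−1)] → w = 0.16
Rules with consequent 'high': {R1, R3} → strengths 0.00, 0.19
Aggregate via t-conorm [min(1, a+b)]: 0.19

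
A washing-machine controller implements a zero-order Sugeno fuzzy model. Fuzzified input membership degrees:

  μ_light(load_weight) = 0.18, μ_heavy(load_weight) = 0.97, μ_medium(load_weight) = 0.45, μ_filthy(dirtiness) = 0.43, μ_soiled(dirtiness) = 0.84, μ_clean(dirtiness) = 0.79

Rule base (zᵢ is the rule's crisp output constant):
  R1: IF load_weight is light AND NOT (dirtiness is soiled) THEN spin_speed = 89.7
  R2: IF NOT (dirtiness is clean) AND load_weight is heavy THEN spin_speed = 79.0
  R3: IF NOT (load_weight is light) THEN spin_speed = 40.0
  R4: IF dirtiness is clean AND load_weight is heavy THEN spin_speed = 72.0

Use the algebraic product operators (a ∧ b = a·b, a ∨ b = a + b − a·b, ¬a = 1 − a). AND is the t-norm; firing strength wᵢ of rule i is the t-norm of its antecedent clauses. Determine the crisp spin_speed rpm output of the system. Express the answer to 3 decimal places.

R1 (z=89.7): light=0.18, ¬soiled=1−0.84=0.16; AND[a·b] → w = 0.0288
R2 (z=79.0): ¬clean=1−0.79=0.21, heavy=0.97; AND[a·b] → w = 0.2037
R3 (z=40.0): ¬light=1−0.18=0.82 → w = 0.8200
R4 (z=72.0): clean=0.79, heavy=0.97; AND[a·b] → w = 0.7663
Weighted average = (0.0288·89.7 + 0.2037·79.0 + 0.8200·40.0 + 0.7663·72.0) / (0.0288 + 0.2037 + 0.8200 + 0.7663)
  = 106.6493 / 1.8188 = 58.637

58.637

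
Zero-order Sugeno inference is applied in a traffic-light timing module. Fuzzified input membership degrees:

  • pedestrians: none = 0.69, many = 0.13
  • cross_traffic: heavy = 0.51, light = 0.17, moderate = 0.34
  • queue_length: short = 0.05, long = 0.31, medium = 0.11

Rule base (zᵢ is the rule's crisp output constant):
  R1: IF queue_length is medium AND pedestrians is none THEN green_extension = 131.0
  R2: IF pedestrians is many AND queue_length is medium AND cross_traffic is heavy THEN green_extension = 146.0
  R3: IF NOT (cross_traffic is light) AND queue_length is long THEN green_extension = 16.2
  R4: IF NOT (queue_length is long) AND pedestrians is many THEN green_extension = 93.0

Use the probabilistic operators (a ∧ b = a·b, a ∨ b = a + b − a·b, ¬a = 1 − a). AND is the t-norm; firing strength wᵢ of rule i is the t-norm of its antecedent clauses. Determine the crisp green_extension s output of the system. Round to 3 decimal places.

54.669

R1 (z=131.0): medium=0.11, none=0.69; AND[a·b] → w = 0.0759
R2 (z=146.0): many=0.13, medium=0.11, heavy=0.51; AND[a·b] → w = 0.0073
R3 (z=16.2): ¬light=1−0.17=0.83, long=0.31; AND[a·b] → w = 0.2573
R4 (z=93.0): ¬long=1−0.31=0.69, many=0.13; AND[a·b] → w = 0.0897
Weighted average = (0.0759·131.0 + 0.0073·146.0 + 0.2573·16.2 + 0.0897·93.0) / (0.0759 + 0.0073 + 0.2573 + 0.0897)
  = 23.5180 / 0.4302 = 54.669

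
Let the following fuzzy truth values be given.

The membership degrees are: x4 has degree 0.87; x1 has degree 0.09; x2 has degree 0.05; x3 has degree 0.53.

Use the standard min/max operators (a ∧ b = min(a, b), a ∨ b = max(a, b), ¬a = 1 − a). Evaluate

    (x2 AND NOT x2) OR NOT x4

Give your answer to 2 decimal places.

NOT x2 = 1 − 0.05 = 0.95
x2 AND NOT x2 = min(a, b) on (0.05, 0.95) = 0.05
NOT x4 = 1 − 0.87 = 0.13
(x2 AND NOT x2) OR NOT x4 = max(a, b) on (0.05, 0.13) = 0.13

0.13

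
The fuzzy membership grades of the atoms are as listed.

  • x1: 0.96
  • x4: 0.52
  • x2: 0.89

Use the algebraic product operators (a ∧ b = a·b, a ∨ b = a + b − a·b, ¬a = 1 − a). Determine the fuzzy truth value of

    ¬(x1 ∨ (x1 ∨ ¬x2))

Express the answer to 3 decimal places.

¬x2 = 1 − 0.8900 = 0.1100
x1 ∨ ¬x2 = a + b − a·b on (0.9600, 0.1100) = 0.9644
x1 ∨ (x1 ∨ ¬x2) = a + b − a·b on (0.9600, 0.9644) = 0.9986
¬(x1 ∨ (x1 ∨ ¬x2)) = 1 − 0.9986 = 0.0014

0.001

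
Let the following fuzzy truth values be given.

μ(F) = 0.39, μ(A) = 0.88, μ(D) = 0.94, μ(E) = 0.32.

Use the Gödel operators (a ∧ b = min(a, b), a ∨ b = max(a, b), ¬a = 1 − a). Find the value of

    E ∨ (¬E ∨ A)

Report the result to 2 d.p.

¬E = 1 − 0.32 = 0.68
¬E ∨ A = max(a, b) on (0.68, 0.88) = 0.88
E ∨ (¬E ∨ A) = max(a, b) on (0.32, 0.88) = 0.88

0.88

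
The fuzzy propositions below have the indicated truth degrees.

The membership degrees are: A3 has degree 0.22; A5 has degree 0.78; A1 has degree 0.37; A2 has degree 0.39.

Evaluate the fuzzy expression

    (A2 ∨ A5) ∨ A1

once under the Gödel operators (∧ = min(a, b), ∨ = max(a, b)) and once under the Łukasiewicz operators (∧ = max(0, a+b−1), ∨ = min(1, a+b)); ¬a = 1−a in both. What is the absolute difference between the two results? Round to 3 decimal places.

0.220

Under Gödel:
  A2 ∨ A5 = max(a, b) on (0.39, 0.78) = 0.78
  (A2 ∨ A5) ∨ A1 = max(a, b) on (0.78, 0.37) = 0.78
  → value = 0.7800
Under Łukasiewicz:
  A2 ∨ A5 = min(1, a+b) on (0.39, 0.78) = 1.00
  (A2 ∨ A5) ∨ A1 = min(1, a+b) on (1.00, 0.37) = 1.00
  → value = 1.0000
|0.7800 − 1.0000| = 0.220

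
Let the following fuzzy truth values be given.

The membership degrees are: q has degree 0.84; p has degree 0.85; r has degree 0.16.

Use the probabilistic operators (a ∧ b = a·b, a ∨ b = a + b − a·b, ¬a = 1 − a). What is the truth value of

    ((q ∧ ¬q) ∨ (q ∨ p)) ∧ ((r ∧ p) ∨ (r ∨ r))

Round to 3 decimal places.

0.382

¬q = 1 − 0.8400 = 0.1600
q ∧ ¬q = a·b on (0.8400, 0.1600) = 0.1344
q ∨ p = a + b − a·b on (0.8400, 0.8500) = 0.9760
(q ∧ ¬q) ∨ (q ∨ p) = a + b − a·b on (0.1344, 0.9760) = 0.9792
r ∧ p = a·b on (0.1600, 0.8500) = 0.1360
r ∨ r = a + b − a·b on (0.1600, 0.1600) = 0.2944
(r ∧ p) ∨ (r ∨ r) = a + b − a·b on (0.1360, 0.2944) = 0.3904
((q ∧ ¬q) ∨ (q ∨ p)) ∧ ((r ∧ p) ∨ (r ∨ r)) = a·b on (0.9792, 0.3904) = 0.3823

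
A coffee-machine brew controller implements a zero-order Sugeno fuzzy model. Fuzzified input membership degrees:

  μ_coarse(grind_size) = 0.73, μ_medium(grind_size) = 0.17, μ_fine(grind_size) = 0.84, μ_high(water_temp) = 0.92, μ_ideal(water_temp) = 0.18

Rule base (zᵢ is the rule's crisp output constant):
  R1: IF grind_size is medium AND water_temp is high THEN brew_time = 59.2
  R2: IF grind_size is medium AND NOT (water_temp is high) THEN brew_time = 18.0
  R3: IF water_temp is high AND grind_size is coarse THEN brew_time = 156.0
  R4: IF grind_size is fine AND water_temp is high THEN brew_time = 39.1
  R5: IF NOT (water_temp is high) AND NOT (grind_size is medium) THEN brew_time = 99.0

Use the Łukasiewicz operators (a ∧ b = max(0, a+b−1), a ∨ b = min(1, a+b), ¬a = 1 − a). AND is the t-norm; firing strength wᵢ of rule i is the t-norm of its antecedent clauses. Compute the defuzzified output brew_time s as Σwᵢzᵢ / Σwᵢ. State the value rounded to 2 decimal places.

90.96

R1 (z=59.2): medium=0.17, high=0.92; AND[max(0, a+b−1)] → w = 0.09
R2 (z=18.0): medium=0.17, ¬high=1−0.92=0.08; AND[max(0, a+b−1)] → w = 0.00
R3 (z=156.0): high=0.92, coarse=0.73; AND[max(0, a+b−1)] → w = 0.65
R4 (z=39.1): fine=0.84, high=0.92; AND[max(0, a+b−1)] → w = 0.76
R5 (z=99.0): ¬high=1−0.92=0.08, ¬medium=1−0.17=0.83; AND[max(0, a+b−1)] → w = 0.00
Weighted average = (0.09·59.2 + 0.00·18.0 + 0.65·156.0 + 0.76·39.1 + 0.00·99.0) / (0.09 + 0.00 + 0.65 + 0.76 + 0.00)
  = 136.4440 / 1.5000 = 90.96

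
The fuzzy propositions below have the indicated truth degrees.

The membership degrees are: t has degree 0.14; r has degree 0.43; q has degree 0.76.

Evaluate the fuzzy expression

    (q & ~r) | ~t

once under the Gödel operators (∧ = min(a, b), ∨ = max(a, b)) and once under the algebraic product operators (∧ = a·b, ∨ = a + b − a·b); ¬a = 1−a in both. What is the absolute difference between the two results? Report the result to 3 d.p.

Under Gödel:
  ~r = 1 − 0.43 = 0.57
  q & ~r = min(a, b) on (0.76, 0.57) = 0.57
  ~t = 1 − 0.14 = 0.86
  (q & ~r) | ~t = max(a, b) on (0.57, 0.86) = 0.86
  → value = 0.8600
Under algebraic product:
  ~r = 1 − 0.4300 = 0.5700
  q & ~r = a·b on (0.7600, 0.5700) = 0.4332
  ~t = 1 − 0.1400 = 0.8600
  (q & ~r) | ~t = a + b − a·b on (0.4332, 0.8600) = 0.9206
  → value = 0.9206
|0.8600 − 0.9206| = 0.061

0.061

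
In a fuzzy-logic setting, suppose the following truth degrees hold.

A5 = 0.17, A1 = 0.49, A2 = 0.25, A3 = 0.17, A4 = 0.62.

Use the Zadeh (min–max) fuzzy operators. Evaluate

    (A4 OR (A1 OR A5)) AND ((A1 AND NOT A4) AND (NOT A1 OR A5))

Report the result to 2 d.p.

0.38

A1 OR A5 = max(a, b) on (0.49, 0.17) = 0.49
A4 OR (A1 OR A5) = max(a, b) on (0.62, 0.49) = 0.62
NOT A4 = 1 − 0.62 = 0.38
A1 AND NOT A4 = min(a, b) on (0.49, 0.38) = 0.38
NOT A1 = 1 − 0.49 = 0.51
NOT A1 OR A5 = max(a, b) on (0.51, 0.17) = 0.51
(A1 AND NOT A4) AND (NOT A1 OR A5) = min(a, b) on (0.38, 0.51) = 0.38
(A4 OR (A1 OR A5)) AND ((A1 AND NOT A4) AND (NOT A1 OR A5)) = min(a, b) on (0.62, 0.38) = 0.38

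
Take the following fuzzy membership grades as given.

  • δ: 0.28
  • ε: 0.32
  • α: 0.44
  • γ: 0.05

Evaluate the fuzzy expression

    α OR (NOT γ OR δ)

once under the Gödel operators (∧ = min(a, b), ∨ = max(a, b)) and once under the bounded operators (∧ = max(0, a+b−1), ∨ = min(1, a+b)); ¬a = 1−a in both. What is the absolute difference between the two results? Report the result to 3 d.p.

Under Gödel:
  NOT γ = 1 − 0.05 = 0.95
  NOT γ OR δ = max(a, b) on (0.95, 0.28) = 0.95
  α OR (NOT γ OR δ) = max(a, b) on (0.44, 0.95) = 0.95
  → value = 0.9500
Under bounded:
  NOT γ = 1 − 0.05 = 0.95
  NOT γ OR δ = min(1, a+b) on (0.95, 0.28) = 1.00
  α OR (NOT γ OR δ) = min(1, a+b) on (0.44, 1.00) = 1.00
  → value = 1.0000
|0.9500 − 1.0000| = 0.050

0.050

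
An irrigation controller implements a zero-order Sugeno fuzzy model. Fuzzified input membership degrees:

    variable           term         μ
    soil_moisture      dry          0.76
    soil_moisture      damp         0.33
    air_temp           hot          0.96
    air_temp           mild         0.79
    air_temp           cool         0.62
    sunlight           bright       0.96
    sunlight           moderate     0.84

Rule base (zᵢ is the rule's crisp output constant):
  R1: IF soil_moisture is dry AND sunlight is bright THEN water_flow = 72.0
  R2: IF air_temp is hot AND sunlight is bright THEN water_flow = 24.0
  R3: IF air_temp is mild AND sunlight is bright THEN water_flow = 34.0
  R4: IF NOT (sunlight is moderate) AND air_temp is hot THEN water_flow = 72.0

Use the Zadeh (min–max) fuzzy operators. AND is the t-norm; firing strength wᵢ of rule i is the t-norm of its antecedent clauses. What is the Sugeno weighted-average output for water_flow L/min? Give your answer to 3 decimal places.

43.498

R1 (z=72.0): dry=0.76, bright=0.96; AND[min(a, b)] → w = 0.76
R2 (z=24.0): hot=0.96, bright=0.96; AND[min(a, b)] → w = 0.96
R3 (z=34.0): mild=0.79, bright=0.96; AND[min(a, b)] → w = 0.79
R4 (z=72.0): ¬moderate=1−0.84=0.16, hot=0.96; AND[min(a, b)] → w = 0.16
Weighted average = (0.76·72.0 + 0.96·24.0 + 0.79·34.0 + 0.16·72.0) / (0.76 + 0.96 + 0.79 + 0.16)
  = 116.1400 / 2.6700 = 43.498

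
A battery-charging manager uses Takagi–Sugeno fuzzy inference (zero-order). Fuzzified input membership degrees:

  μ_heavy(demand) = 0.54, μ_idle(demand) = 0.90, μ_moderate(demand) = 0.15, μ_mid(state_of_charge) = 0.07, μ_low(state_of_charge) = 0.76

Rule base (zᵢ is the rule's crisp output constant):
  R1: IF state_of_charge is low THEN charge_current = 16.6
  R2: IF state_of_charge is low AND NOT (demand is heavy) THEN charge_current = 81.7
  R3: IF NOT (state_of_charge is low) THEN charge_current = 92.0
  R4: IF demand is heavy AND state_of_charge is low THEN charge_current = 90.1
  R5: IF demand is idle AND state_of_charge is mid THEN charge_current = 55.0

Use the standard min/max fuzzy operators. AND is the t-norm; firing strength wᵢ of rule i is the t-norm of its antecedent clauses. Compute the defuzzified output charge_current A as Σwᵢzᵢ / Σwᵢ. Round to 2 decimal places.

60.28

R1 (z=16.6): low=0.76 → w = 0.76
R2 (z=81.7): low=0.76, ¬heavy=1−0.54=0.46; AND[min(a, b)] → w = 0.46
R3 (z=92.0): ¬low=1−0.76=0.24 → w = 0.24
R4 (z=90.1): heavy=0.54, low=0.76; AND[min(a, b)] → w = 0.54
R5 (z=55.0): idle=0.90, mid=0.07; AND[min(a, b)] → w = 0.07
Weighted average = (0.76·16.6 + 0.46·81.7 + 0.24·92.0 + 0.54·90.1 + 0.07·55.0) / (0.76 + 0.46 + 0.24 + 0.54 + 0.07)
  = 124.7820 / 2.0700 = 60.28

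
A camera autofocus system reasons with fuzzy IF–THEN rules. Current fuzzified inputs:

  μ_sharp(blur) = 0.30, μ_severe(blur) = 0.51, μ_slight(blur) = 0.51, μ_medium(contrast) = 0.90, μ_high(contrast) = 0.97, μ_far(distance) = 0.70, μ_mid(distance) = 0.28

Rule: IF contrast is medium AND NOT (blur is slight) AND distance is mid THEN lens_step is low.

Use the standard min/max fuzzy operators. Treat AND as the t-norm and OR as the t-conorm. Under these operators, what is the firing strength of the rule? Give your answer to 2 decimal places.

0.28

firing strength: medium=0.90, ¬slight=1−0.51=0.49, mid=0.28; AND[min(a, b)] → w = 0.28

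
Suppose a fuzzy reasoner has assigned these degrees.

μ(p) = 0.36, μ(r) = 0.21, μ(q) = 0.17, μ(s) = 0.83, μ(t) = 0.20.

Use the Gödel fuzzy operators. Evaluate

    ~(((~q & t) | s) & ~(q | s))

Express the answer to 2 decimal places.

~q = 1 − 0.17 = 0.83
~q & t = min(a, b) on (0.83, 0.20) = 0.20
(~q & t) | s = max(a, b) on (0.20, 0.83) = 0.83
q | s = max(a, b) on (0.17, 0.83) = 0.83
~(q | s) = 1 − 0.83 = 0.17
((~q & t) | s) & ~(q | s) = min(a, b) on (0.83, 0.17) = 0.17
~(((~q & t) | s) & ~(q | s)) = 1 − 0.17 = 0.83

0.83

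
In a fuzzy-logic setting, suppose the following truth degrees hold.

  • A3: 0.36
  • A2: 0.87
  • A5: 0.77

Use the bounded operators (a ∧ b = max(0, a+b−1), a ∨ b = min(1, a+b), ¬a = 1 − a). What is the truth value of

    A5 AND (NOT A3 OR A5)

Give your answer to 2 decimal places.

0.77

NOT A3 = 1 − 0.36 = 0.64
NOT A3 OR A5 = min(1, a+b) on (0.64, 0.77) = 1.00
A5 AND (NOT A3 OR A5) = max(0, a+b−1) on (0.77, 1.00) = 0.77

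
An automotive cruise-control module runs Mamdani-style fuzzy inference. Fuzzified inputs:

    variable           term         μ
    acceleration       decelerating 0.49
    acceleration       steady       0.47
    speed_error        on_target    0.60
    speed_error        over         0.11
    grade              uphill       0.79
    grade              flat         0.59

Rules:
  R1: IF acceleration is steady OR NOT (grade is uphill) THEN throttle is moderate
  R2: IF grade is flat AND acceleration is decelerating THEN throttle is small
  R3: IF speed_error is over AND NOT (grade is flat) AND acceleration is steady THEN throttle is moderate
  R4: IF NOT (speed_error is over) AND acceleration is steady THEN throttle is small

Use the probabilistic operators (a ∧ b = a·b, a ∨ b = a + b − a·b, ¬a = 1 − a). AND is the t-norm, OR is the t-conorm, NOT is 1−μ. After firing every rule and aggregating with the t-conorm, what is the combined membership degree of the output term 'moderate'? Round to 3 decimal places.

R1: steady=0.47, ¬uphill=1−0.79=0.21; OR[a + b − a·b] → w = 0.5813
R2: flat=0.59, decelerating=0.49; AND[a·b] → w = 0.2891
R3: over=0.11, ¬flat=1−0.59=0.41, steady=0.47; AND[a·b] → w = 0.0212
R4: ¬over=1−0.11=0.89, steady=0.47; AND[a·b] → w = 0.4183
Rules with consequent 'moderate': {R1, R3} → strengths 0.5813, 0.0212
Aggregate via t-conorm [a + b − a·b]: 0.5902

0.590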